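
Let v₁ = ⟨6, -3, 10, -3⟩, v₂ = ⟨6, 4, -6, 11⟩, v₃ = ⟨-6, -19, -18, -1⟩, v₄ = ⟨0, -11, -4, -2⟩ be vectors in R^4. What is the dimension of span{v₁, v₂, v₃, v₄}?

Apply Gaussian elimination to the matrix whose rows are v₁, v₂, v₃, v₄.
Reduction leaves 3 leading entries, giving rank 3.

dim = 3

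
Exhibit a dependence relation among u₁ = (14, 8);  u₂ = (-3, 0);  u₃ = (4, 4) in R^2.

Set up α₁u₁ + … + α₃u₃ = 0 and solve the homogeneous system.
One solution (up to scaling) is (1, 2, -2).

u₁ + 2u₂ - 2u₃ = 0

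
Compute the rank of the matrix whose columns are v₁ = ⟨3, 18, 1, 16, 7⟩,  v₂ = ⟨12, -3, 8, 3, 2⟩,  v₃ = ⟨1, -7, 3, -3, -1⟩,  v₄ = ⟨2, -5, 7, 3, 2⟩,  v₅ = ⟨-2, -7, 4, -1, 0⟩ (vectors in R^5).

Put the 5×5 matrix [v₁|v₂|v₃|v₄|v₅] into echelon form.
Reduction leaves 3 leading entries, giving rank 3.

rank 3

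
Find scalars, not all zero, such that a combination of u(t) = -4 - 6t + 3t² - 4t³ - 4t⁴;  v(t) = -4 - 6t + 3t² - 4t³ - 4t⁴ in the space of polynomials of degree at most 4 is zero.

Write each element as a vector in ℝ⁵ using {1, t, …, t⁴}.
Set up α₁u + α₂v = 0 and solve the homogeneous system.
The free variable yields coefficients (1, -1) (any nonzero multiple also works).

u - v = 0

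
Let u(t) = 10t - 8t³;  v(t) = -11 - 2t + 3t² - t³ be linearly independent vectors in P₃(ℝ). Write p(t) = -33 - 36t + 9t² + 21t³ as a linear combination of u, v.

p = -3u + 3v

Identify each element with its coordinate vector in ℝ⁴ via {1, t, …, t³}.
Since u, v are independent, the coefficients expressing p are uniquely determined by a linear system.
Back-substitution yields (α₁, α₂) = (-3, 3).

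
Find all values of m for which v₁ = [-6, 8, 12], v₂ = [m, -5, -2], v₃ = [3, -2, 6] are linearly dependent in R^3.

Place the vectors as rows of a 3×3 matrix; dependence ⇔ determinant zero.
Expanding, det = 336 - 72*m.
This vanishes exactly when m = 14/3.

m = 14/3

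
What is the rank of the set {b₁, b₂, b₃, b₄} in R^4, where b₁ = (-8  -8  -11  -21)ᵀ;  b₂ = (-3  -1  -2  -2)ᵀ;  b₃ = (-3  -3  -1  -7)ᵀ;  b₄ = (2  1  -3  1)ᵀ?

rank 3

Row-reduce the 4×4 matrix with these as rows.
The echelon form has 3 nonzero rows, so the rank is 3.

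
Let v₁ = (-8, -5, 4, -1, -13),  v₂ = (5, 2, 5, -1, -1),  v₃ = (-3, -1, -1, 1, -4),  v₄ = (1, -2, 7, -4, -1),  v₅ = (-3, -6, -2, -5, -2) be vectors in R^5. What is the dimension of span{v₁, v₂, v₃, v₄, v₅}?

Form the matrix with v₁, v₂, v₃, v₄, v₅ as columns and reduce.
Exactly 4 pivots survive; hence the rank is 4.

4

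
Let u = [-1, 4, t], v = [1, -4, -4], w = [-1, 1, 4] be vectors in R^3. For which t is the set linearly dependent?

t = 4

Dependence holds iff the 3×3 matrix [u v w] is singular.
Expanding, det = 12 - 3*t.
This vanishes exactly when t = 4.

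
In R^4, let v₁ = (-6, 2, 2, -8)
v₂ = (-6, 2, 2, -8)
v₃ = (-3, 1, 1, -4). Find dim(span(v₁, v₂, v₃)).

dim = 1

Row-reduce the 3×4 matrix with these as rows.
Exactly 1 pivot survives; hence the rank is 1.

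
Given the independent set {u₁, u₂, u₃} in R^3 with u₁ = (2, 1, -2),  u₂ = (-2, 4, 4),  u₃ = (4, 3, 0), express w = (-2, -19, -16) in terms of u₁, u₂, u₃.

w = 2u₁ - 3u₂ - 3u₃

Solve the system with u₁, u₂, u₃ as columns and w as the right-hand side.
Row-reducing the augmented matrix gives the unique coefficients (α₁, α₂, α₃) = (2, -3, -3).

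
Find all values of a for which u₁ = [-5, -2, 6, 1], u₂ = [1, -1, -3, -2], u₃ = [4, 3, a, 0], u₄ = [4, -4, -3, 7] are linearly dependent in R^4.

a = -18/5

The vectors are dependent exactly when the determinant of the matrix with rows u₁, u₂, u₃, u₄ vanishes.
The determinant works out to 105*a + 378.
Setting this to zero gives a = -18/5.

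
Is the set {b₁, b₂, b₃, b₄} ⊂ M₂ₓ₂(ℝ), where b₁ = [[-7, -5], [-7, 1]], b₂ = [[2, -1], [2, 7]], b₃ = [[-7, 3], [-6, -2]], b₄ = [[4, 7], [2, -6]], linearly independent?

Write each element as a coordinate vector in ℝ⁴ using {E₁₁, E₁₂, E₂₁, E₂₂}.
Form the 4×4 matrix with these as columns; its determinant is 833.
A nonzero determinant means the columns are linearly independent.

linearly independent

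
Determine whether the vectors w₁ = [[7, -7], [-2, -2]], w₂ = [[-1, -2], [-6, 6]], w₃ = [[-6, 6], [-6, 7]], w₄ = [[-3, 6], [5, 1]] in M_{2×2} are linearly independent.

Take coordinates with respect to the standard basis {E₁₁, E₁₂, E₂₁, E₂₂}.
Form the 4×4 matrix with these as columns; its determinant is 711.
A nonzero determinant means the columns are linearly independent.

linearly independent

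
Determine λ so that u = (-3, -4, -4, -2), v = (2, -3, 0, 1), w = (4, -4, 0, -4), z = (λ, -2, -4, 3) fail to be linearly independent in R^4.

Dependence holds iff the 4×4 matrix [u v w z] is singular.
Expanding, det = -64*λ - 368.
Setting this to zero gives λ = -23/4.

λ = -23/4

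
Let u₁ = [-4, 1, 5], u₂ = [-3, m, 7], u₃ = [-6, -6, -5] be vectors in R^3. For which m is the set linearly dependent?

m = 27/10

The vectors are dependent exactly when the determinant of the matrix with rows u₁, u₂, u₃ vanishes.
Expanding, det = 50*m - 135.
Setting this to zero gives m = 27/10.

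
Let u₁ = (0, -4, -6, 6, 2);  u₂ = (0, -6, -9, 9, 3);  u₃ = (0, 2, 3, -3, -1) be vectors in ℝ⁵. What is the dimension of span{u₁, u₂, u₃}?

Row-reduce the 3×5 matrix with these as rows.
There is 1 pivot column, so rank = 1.

1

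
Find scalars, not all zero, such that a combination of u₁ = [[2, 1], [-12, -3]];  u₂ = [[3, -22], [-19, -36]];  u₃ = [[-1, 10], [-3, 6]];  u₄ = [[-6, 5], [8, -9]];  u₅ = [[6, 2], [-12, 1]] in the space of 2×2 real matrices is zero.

Write each element as a vector in ℝ⁴ using {E₁₁, E₁₂, E₂₁, E₂₂}.
Row-reduce the matrix with u₁, u₂, u₃, u₄, u₅ as columns; the null space gives the coefficients.
One solution (up to scaling) is (3, -1, -3, 1, 0).

3u₁ - u₂ - 3u₃ + u₄ = 0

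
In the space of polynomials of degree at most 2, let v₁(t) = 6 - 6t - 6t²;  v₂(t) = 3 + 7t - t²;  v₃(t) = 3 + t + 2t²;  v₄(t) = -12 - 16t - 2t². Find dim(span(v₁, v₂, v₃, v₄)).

Pass to coordinate vectors with respect to the basis {1, t, t²}.
Row-reduce the 4×3 matrix with these as rows.
Reduction leaves 3 leading entries, giving rank 3.
(With 4 elements in a 3-dimensional space the rank is at most 3.)

3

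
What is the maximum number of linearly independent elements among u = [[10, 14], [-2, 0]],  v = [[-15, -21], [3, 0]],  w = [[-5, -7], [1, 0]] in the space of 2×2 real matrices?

Represent each element by its coordinate vector in ℝ⁴.
Row-reduce the 3×4 matrix with these as rows.
There is 1 pivot column, so rank = 1.

1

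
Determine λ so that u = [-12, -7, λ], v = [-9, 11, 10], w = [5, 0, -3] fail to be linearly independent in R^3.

λ = 47/11

Dependence holds iff the 3×3 matrix [u v w] is singular.
Cofactor expansion gives det = 235 - 55*λ.
This vanishes exactly when λ = 47/11.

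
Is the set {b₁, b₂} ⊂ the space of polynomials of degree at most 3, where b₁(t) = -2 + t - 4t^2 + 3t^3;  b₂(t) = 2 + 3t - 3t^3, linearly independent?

linearly independent

Write each element as a coordinate vector in ℝ⁴ using {1, t, …, t^3}.
Place the vectors as rows of a 2×4 matrix and reduce to echelon form.
The reduction yields 2 nonzero rows, so the rank is 2.
Since rank = 2 (the number of vectors), the set is linearly independent.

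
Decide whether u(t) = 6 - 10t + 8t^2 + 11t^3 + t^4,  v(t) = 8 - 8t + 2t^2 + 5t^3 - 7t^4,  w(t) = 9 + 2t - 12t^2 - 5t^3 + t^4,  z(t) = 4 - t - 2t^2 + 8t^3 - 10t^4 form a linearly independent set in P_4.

linearly independent

Write each element as a coordinate vector in ℝ⁵ using {1, t, …, t^4}.
Row-reduce the matrix whose columns are u, v, w, z.
The reduction yields 4 nonzero rows, so the rank is 4.
Since rank = 4 (the number of vectors), the set is linearly independent.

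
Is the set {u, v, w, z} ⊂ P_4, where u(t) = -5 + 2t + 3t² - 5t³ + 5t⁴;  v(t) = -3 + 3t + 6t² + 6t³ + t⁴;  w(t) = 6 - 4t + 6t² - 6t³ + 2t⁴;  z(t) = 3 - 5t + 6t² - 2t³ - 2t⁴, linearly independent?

linearly independent

Write each element as a coordinate vector in ℝ⁵ using {1, t, …, t⁴}.
Place the vectors as rows of a 4×5 matrix and reduce to echelon form.
The reduction yields 4 nonzero rows, so the rank is 4.
Since rank = 4 (the number of vectors), the set is linearly independent.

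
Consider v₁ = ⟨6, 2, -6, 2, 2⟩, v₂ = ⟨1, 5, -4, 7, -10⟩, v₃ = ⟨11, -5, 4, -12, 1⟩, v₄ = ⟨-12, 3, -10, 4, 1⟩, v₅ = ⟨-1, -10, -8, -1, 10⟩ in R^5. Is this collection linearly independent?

Row-reduce the matrix whose columns are v₁, v₂, v₃, v₄, v₅.
The reduction yields 5 nonzero rows, so the rank is 5.
Since rank = 5 (the number of vectors), the set is linearly independent.

linearly independent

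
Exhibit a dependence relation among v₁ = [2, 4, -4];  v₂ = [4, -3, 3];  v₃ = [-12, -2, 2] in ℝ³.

Row-reduce the matrix with v₁, v₂, v₃ as columns; the null space gives the coefficients.
A generator of the null space is (2, 2, 1).

2v₁ + 2v₂ + v₃ = 0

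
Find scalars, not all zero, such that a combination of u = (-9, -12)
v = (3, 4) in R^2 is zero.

u + 3v = 0

Set up α₁u + α₂v = 0 and solve the homogeneous system.
The free variable yields coefficients (1, 3) (any nonzero multiple also works).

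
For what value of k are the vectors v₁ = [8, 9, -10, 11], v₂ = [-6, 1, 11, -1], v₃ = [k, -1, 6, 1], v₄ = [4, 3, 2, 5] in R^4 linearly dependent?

k = 20/9

Place the vectors as rows of a 4×4 matrix; dependence ⇔ determinant zero.
The determinant works out to 252*k - 560.
This vanishes exactly when k = 20/9.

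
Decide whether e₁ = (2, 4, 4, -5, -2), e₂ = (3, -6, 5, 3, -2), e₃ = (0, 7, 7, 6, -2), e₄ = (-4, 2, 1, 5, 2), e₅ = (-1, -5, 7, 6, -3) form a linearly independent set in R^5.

Place the vectors as rows of a 5×5 matrix and reduce to echelon form.
The reduction yields 5 nonzero rows, so the rank is 5.
Since rank = 5 (the number of vectors), the set is linearly independent.

linearly independent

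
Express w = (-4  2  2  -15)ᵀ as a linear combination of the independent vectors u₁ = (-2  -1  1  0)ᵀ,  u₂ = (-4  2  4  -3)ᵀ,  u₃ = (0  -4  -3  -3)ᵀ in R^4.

w = -4u₁ + 3u₂ + 2u₃

Since u₁, u₂, u₃ are independent, the coefficients expressing w are uniquely determined by a linear system.
Back-substitution yields (c₁, c₂, c₃) = (-4, 3, 2).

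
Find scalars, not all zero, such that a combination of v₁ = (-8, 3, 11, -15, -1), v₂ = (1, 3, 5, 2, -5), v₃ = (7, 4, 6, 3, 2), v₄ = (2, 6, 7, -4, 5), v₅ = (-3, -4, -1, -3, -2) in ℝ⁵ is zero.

Row-reduce the matrix with v₁, v₂, v₃, v₄, v₅ as columns; the null space gives the coefficients.
A generator of the null space is (1, -1, 1, -2, -2).

v₁ - v₂ + v₃ - 2v₄ - 2v₅ = 0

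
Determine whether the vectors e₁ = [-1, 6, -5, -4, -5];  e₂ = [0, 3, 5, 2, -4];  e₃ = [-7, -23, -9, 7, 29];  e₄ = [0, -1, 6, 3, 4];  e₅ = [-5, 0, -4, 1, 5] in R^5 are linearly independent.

linearly dependent

Place the vectors as rows of a 5×5 matrix and reduce to echelon form.
The reduction yields 4 nonzero rows, so the rank is 4.
Since rank 4 < 5, the set is linearly dependent.
Indeed 3e₁ + 2e₂ + e₃ + e₄ - 2e₅ = 0.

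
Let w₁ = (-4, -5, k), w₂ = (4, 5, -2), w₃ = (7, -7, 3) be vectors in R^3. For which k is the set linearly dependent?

The set is linearly dependent precisely when det[w₁; w₂; w₃] = 0.
Expanding, det = 126 - 63*k.
Solving 126 - 63*k = 0 yields k = 2.

k = 2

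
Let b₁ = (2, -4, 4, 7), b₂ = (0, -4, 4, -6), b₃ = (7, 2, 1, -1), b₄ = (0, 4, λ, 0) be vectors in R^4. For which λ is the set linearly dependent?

λ = -40/11

The vectors are dependent exactly when the determinant of the matrix with rows b₁, b₂, b₃, b₄ vanishes.
Expanding, det = -396*λ - 1440.
Setting this to zero gives λ = -40/11.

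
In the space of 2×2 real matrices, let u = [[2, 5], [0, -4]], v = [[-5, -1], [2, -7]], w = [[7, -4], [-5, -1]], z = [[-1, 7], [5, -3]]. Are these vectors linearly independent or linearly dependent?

Write each element as a coordinate vector in ℝ⁴ using {E₁₁, E₁₂, E₂₁, E₂₂}.
Place the vectors as rows of a 4×4 matrix and reduce to echelon form.
The reduction yields 4 nonzero rows, so the rank is 4.
Since rank = 4 (the number of vectors), the set is linearly independent.

linearly independent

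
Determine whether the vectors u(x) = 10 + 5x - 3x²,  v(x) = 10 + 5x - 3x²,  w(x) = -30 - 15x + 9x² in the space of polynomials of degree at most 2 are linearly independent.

Write each element as a coordinate vector in ℝ³ using {1, x, x²}.
Place the vectors as rows of a 3×3 matrix and reduce to echelon form.
The reduction yields 1 nonzero row, so the rank is 1.
Since rank 1 < 3, the set is linearly dependent.
Indeed u - v = 0.

linearly dependent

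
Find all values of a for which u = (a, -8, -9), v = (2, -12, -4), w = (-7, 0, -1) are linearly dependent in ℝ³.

a = -43

The vectors are dependent exactly when the determinant of the matrix with rows u, v, w vanishes.
The determinant works out to 12*a + 516.
Solving 12*a + 516 = 0 yields a = -43.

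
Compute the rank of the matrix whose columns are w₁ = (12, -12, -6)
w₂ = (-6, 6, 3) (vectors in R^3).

Apply Gaussian elimination to the matrix whose rows are w₁, w₂.
The echelon form has 1 nonzero row, so the rank is 1.

rank 1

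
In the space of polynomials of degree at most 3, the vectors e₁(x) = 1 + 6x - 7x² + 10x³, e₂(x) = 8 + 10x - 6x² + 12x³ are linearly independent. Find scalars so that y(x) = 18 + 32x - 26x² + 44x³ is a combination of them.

y = 2e₁ + 2e₂

Take coordinate vectors relative to {1, x, …, x³}.
Write y = a₁e₁ + a₂e₂ and equate components.
Row-reducing the augmented matrix gives the unique coefficients (a₁, a₂) = (2, 2).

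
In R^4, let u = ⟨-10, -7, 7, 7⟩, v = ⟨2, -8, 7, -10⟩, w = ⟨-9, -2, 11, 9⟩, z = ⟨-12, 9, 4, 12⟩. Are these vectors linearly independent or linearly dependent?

Place the vectors as rows of a 4×4 matrix and reduce to echelon form.
The reduction yields 4 nonzero rows, so the rank is 4.
Since rank = 4 (the number of vectors), the set is linearly independent.

linearly independent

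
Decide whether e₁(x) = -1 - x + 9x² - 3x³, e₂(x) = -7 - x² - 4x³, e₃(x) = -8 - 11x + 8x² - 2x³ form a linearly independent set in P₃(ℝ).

linearly independent

Write each element as a coordinate vector in ℝ⁴ using {1, x, …, x³}.
Row-reduce the matrix whose columns are e₁, e₂, e₃.
The reduction yields 3 nonzero rows, so the rank is 3.
Since rank = 3 (the number of vectors), the set is linearly independent.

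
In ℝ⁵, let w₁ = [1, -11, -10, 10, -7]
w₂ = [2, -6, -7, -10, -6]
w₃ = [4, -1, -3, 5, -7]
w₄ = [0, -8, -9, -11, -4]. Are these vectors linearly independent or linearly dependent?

linearly independent

Row-reduce the matrix whose columns are w₁, w₂, w₃, w₄.
The reduction yields 4 nonzero rows, so the rank is 4.
Since rank = 4 (the number of vectors), the set is linearly independent.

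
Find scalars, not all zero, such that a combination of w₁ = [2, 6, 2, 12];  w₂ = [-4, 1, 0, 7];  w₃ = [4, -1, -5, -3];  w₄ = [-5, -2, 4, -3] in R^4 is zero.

w₁ + 2w₃ + 2w₄ = 0

Solve the homogeneous system with w₁, w₂, w₃, w₄ as columns by row-reducing the coefficient matrix.
One solution (up to scaling) is (1, 0, 2, 2).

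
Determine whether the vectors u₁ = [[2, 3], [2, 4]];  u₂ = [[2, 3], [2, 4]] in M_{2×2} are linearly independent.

Take coordinates with respect to the standard basis {E₁₁, E₁₂, E₂₁, E₂₂}.
Place the vectors as rows of a 2×4 matrix and reduce to echelon form.
The reduction yields 1 nonzero row, so the rank is 1.
Since rank 1 < 2, the set is linearly dependent.
Indeed u₁ - u₂ = 0.

linearly dependent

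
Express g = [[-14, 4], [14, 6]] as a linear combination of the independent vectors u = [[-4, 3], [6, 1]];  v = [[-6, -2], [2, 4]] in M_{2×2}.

g = 2u + v

Take coordinate vectors relative to {E₁₁, E₁₂, E₂₁, E₂₂}.
Solve the system with u, v as columns and g as the right-hand side.
The system has the unique solution (c₁, c₂) = (2, 1).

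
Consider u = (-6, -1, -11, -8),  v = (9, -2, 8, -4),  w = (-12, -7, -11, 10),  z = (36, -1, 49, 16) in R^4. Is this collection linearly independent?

The matrix [u|v|w|z] has determinant 0.
A zero determinant means the columns are linearly dependent.
Indeed 3u - 2v + z = 0.

linearly dependent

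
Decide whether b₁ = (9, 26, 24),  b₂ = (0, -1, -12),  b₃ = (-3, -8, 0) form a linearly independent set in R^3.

The matrix [b₁|b₂|b₃] has determinant 0.
A zero determinant means the columns are linearly dependent.
Indeed b₁ + 2b₂ + 3b₃ = 0.

linearly dependent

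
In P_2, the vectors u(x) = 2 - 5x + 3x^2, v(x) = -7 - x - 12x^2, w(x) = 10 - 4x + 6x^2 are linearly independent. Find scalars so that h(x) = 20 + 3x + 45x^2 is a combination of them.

h = u - 4v - w

Take coordinate vectors relative to {1, x, x^2}.
Solve the system with u, v, w as columns and h as the right-hand side.
The system has the unique solution (α₁, α₂, α₃) = (1, -4, -1).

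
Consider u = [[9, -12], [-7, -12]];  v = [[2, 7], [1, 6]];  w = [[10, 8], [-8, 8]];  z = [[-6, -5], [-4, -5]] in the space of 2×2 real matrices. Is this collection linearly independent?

linearly independent

Write each element as a coordinate vector in ℝ⁴ using {E₁₁, E₁₂, E₂₁, E₂₂}.
Place the vectors as rows of a 4×4 matrix and reduce to echelon form.
The reduction yields 4 nonzero rows, so the rank is 4.
Since rank = 4 (the number of vectors), the set is linearly independent.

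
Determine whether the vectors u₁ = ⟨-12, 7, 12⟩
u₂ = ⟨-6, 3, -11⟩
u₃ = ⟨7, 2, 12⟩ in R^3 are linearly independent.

Form the 3×3 matrix with these as columns; its determinant is -1127.
A nonzero determinant means the columns are linearly independent.

linearly independent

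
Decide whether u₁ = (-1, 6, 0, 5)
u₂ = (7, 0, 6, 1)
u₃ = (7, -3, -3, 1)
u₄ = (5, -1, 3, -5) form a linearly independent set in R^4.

Place the vectors as rows of a 4×4 matrix and reduce to echelon form.
The reduction yields 4 nonzero rows, so the rank is 4.
Since rank = 4 (the number of vectors), the set is linearly independent.

linearly independent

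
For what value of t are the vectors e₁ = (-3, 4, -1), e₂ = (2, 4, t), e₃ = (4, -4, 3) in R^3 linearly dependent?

Place the vectors as rows of a 3×3 matrix; dependence ⇔ determinant zero.
The determinant works out to 4*t - 36.
This vanishes exactly when t = 9.

t = 9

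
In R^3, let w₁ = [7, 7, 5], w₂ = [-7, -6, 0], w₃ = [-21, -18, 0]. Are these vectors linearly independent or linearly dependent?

One vector is a scalar multiple of another, so the set is dependent.

linearly dependent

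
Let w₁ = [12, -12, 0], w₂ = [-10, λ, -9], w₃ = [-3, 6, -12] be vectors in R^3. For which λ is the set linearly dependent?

λ = 49/4

The set is linearly dependent precisely when det[w₁; w₂; w₃] = 0.
Cofactor expansion gives det = 1764 - 144*λ.
Setting this to zero gives λ = 49/4.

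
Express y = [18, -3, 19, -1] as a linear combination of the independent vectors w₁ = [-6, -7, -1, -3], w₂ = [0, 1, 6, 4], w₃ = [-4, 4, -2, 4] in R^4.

Set up the augmented matrix [w₁ | w₂ | w₃ | y] and row-reduce.
Back-substitution yields (c₁, c₂, c₃) = (-1, 2, -3).

y = -w₁ + 2w₂ - 3w₃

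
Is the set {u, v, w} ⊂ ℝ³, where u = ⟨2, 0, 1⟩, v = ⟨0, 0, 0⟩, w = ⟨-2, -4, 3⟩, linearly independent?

linearly dependent

One of the vectors is the zero vector, so the set is linearly dependent.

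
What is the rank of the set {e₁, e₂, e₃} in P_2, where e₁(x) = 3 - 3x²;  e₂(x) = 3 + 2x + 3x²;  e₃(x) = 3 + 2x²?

3

Pass to coordinate vectors with respect to the basis {1, x, x²}.
Form the matrix with e₁, e₂, e₃ as columns and reduce.
Reduction leaves 3 leading entries, giving rank 3.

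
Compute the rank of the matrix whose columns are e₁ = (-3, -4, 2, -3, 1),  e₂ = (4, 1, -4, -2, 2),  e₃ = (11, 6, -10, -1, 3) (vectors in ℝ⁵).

Put the 5×3 matrix [e₁|e₂|e₃] into echelon form.
The echelon form has 2 nonzero rows, so the rank is 2.

rank 2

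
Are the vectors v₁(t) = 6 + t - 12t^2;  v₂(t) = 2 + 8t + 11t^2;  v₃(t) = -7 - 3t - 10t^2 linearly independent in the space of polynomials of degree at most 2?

Take coordinates with respect to the standard basis {1, t, t^2}.
Place the vectors as rows of a 3×3 matrix and reduce to echelon form.
The reduction yields 3 nonzero rows, so the rank is 3.
Since rank = 3 (the number of vectors), the set is linearly independent.

linearly independent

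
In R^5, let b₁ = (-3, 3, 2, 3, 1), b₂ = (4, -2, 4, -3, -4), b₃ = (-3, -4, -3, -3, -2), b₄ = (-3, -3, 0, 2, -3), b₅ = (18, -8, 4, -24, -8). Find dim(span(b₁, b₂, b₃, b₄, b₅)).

dim = 4

Row-reduce the 5×5 matrix with these as rows.
Exactly 4 pivots survive; hence the rank is 4.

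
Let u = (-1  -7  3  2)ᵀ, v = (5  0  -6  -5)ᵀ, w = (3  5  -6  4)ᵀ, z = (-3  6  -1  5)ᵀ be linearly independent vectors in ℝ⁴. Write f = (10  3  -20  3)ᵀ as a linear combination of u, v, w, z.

f = 2u + 3v + w + 2z

Since u, v, w, z are independent, the coefficients expressing f are uniquely determined by a linear system.
Row-reducing the augmented matrix gives the unique coefficients (a₁, …, a₄) = (2, 3, 1, 2).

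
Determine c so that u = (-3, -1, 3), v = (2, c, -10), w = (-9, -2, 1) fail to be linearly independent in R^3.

Dependence holds iff the 3×3 matrix [u v w] is singular.
The determinant works out to 24*c - 40.
Setting this to zero gives c = 5/3.

c = 5/3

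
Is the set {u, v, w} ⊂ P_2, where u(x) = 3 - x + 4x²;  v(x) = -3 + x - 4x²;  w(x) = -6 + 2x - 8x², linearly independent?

Take coordinates with respect to the standard basis {1, x, x²}.
One vector is a scalar multiple of another, so the set is dependent.

linearly dependent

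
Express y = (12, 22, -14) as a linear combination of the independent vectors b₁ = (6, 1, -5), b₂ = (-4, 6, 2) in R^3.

Write y = a₁b₁ + a₂b₂ and equate components.
The system has the unique solution (a₁, a₂) = (4, 3).

y = 4b₁ + 3b₂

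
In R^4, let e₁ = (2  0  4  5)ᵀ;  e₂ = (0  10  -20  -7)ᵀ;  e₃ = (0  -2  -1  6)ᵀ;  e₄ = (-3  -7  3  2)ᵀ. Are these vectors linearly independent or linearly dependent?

linearly dependent

Form the 4×4 matrix with these as columns; its determinant is 0.
A zero determinant means the columns are linearly dependent.
Indeed 3e₁ + e₂ - 2e₃ + 2e₄ = 0.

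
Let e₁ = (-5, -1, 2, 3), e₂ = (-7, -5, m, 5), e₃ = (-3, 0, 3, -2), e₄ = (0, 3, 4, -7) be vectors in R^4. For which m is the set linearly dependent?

m = 7/6

The vectors are dependent exactly when the determinant of the matrix with rows e₁, e₂, e₃, e₄ vanishes.
The determinant works out to 36*m - 42.
Setting this to zero gives m = 7/6.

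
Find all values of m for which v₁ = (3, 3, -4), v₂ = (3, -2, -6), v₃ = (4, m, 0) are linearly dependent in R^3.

The set is linearly dependent precisely when det[v₁; v₂; v₃] = 0.
Cofactor expansion gives det = 6*m - 104.
Setting this to zero gives m = 52/3.

m = 52/3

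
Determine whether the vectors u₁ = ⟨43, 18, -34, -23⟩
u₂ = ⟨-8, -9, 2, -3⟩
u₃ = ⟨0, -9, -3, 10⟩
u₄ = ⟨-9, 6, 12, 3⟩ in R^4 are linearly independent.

Row-reduce the matrix whose columns are u₁, u₂, u₃, u₄.
The reduction yields 3 nonzero rows, so the rank is 3.
Since rank 3 < 4, the set is linearly dependent.
Indeed u₁ + 2u₂ + 2u₃ + 3u₄ = 0.

linearly dependent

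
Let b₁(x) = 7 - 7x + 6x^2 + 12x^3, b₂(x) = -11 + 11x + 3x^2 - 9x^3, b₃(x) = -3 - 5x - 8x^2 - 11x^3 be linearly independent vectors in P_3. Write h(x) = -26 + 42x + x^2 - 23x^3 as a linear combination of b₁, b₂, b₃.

Identify each element with its coordinate vector in ℝ⁴ via {1, x, …, x^3}.
Solve the system with b₁, b₂, b₃ as columns and h as the right-hand side.
Back-substitution yields (a₁, a₂, a₃) = (-3, 1, -2).

h = -3b₁ + b₂ - 2b₃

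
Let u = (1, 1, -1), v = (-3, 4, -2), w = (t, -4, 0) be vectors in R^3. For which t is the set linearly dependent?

Place the vectors as rows of a 3×3 matrix; dependence ⇔ determinant zero.
Expanding, det = 2*t - 20.
Solving 2*t - 20 = 0 yields t = 10.

t = 10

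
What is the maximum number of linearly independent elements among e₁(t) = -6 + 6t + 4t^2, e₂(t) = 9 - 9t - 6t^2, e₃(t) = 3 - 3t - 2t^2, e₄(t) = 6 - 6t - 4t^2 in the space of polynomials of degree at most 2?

1

Use coordinates relative to {1, t, t^2}.
Form the matrix with e₁, e₂, e₃, e₄ as columns and reduce.
Exactly 1 pivot survives; hence the rank is 1.
(With 4 elements in a 3-dimensional space the rank is at most 3.)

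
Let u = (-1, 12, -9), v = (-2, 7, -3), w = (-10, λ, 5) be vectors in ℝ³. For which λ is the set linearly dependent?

Dependence holds iff the 3×3 matrix [u v w] is singular.
Expanding, det = 15*λ - 185.
Solving 15*λ - 185 = 0 yields λ = 37/3.

λ = 37/3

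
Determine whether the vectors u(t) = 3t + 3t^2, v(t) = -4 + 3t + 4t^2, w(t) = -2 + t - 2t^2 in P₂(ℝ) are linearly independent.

linearly independent

Write each element as a coordinate vector in ℝ³ using {1, t, t^2}.
Row-reduce the matrix whose columns are u, v, w.
The reduction yields 3 nonzero rows, so the rank is 3.
Since rank = 3 (the number of vectors), the set is linearly independent.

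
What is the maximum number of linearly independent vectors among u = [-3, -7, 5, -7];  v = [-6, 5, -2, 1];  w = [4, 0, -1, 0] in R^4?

Row-reduce the 3×4 matrix with these as rows.
There are 3 pivot columns, so rank = 3.

3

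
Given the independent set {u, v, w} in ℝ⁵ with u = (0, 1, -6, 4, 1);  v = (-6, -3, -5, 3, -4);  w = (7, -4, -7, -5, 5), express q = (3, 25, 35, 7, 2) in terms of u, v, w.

q = u - 4v - 3w

Solve the system with u, v, w as columns and q as the right-hand side.
Back-substitution yields (a₁, a₂, a₃) = (1, -4, -3).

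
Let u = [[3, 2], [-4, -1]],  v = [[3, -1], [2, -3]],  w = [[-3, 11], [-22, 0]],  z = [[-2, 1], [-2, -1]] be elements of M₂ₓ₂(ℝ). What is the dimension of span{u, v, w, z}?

Represent each element by its coordinate vector in ℝ⁴.
Put the 4×4 matrix [u|v|w|z] into echelon form.
Reduction leaves 3 leading entries, giving rank 3.

3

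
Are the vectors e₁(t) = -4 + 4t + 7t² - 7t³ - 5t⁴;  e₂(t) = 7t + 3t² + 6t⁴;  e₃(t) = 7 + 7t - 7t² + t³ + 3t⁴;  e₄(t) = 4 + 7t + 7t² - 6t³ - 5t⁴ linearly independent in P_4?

Take coordinates with respect to the standard basis {1, t, …, t⁴}.
Row-reduce the matrix whose columns are e₁, e₂, e₃, e₄.
The reduction yields 4 nonzero rows, so the rank is 4.
Since rank = 4 (the number of vectors), the set is linearly independent.

linearly independent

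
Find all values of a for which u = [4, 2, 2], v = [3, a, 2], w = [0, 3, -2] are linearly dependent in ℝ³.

The set is linearly dependent precisely when det[u; v; w] = 0.
Expanding, det = 6 - 8*a.
This vanishes exactly when a = 3/4.

a = 3/4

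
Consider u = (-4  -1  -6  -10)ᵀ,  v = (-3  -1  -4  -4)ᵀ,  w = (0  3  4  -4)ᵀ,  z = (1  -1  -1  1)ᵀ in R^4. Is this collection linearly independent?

linearly dependent

Place the vectors as rows of a 4×4 matrix and reduce to echelon form.
The reduction yields 3 nonzero rows, so the rank is 3.
Since rank 3 < 4, the set is linearly dependent.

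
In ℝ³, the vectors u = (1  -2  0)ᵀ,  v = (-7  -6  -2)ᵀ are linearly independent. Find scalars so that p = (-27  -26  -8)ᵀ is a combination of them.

p = u + 4v

Write p = α₁u + α₂v and equate components.
Row-reducing the augmented matrix gives the unique coefficients (α₁, α₂) = (1, 4).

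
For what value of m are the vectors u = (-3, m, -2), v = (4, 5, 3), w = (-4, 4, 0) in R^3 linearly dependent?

Dependence holds iff the 3×3 matrix [u v w] is singular.
Expanding, det = -12*m - 36.
Setting this to zero gives m = -3.

m = -3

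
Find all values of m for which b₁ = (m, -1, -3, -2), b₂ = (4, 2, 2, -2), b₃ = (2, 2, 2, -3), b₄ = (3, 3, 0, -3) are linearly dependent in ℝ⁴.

Place the vectors as rows of a 4×4 matrix; dependence ⇔ determinant zero.
Cofactor expansion gives det = -6*m - 60.
This vanishes exactly when m = -10.

m = -10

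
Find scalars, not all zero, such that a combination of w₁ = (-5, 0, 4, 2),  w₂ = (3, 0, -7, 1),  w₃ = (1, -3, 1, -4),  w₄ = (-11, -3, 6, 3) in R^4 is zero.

Set up α₁w₁ + … + α₄w₄ = 0 and solve the homogeneous system.
The free variable yields coefficients (3, 1, 1, -1) (any nonzero multiple also works).

3w₁ + w₂ + w₃ - w₄ = 0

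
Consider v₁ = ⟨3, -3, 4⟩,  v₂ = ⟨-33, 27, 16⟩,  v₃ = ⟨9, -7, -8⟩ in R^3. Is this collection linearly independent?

The matrix [v₁|v₂|v₃] has determinant 0.
A zero determinant means the columns are linearly dependent.

linearly dependent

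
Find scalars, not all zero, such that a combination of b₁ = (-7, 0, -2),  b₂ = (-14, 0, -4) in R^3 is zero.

2b₁ - b₂ = 0

Write the vectors as columns of a matrix and find a nonzero vector in its null space.
The free variable yields coefficients (2, -1) (any nonzero multiple also works).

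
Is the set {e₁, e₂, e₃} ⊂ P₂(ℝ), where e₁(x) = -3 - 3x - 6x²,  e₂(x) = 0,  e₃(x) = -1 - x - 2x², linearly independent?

linearly dependent

Take coordinates with respect to the standard basis {1, x, x²}.
One of the vectors is the zero vector, so the set is linearly dependent.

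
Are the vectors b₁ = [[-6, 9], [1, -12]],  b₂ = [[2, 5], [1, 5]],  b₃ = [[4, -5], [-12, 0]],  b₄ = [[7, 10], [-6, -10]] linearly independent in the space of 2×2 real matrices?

linearly independent

Write each element as a coordinate vector in ℝ⁴ using {E₁₁, E₁₂, E₂₁, E₂₂}.
Row-reduce the matrix whose columns are b₁, b₂, b₃, b₄.
The reduction yields 4 nonzero rows, so the rank is 4.
Since rank = 4 (the number of vectors), the set is linearly independent.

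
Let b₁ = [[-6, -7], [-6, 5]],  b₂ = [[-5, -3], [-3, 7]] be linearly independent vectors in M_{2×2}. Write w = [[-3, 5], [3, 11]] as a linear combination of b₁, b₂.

w = -2b₁ + 3b₂

Identify each element with its coordinate vector in ℝ⁴ via {E₁₁, E₁₂, E₂₁, E₂₂}.
Since b₁, b₂ are independent, the coefficients expressing w are uniquely determined by a linear system.
The system has the unique solution (c₁, c₂) = (-2, 3).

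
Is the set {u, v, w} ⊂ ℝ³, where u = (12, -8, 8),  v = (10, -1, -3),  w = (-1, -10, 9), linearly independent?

linearly independent

Place the vectors as rows of a 3×3 matrix and reduce to echelon form.
The reduction yields 3 nonzero rows, so the rank is 3.
Since rank = 3 (the number of vectors), the set is linearly independent.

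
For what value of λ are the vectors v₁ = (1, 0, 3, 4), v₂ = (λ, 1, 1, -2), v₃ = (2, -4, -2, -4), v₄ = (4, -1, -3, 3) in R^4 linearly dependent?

λ = -5/2

The set is linearly dependent precisely when det[v₁; v₂; v₃; v₄] = 0.
The determinant works out to -88*λ - 220.
This vanishes exactly when λ = -5/2.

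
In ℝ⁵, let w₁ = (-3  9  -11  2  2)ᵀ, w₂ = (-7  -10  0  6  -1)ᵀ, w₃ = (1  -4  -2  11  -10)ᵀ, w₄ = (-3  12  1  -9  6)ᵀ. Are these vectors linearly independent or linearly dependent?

linearly independent

Row-reduce the matrix whose columns are w₁, w₂, w₃, w₄.
The reduction yields 4 nonzero rows, so the rank is 4.
Since rank = 4 (the number of vectors), the set is linearly independent.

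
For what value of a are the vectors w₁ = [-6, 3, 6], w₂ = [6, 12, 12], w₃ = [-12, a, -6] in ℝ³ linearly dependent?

a = -9

The vectors are dependent exactly when the determinant of the matrix with rows w₁, w₂, w₃ vanishes.
Cofactor expansion gives det = 108*a + 972.
Solving 108*a + 972 = 0 yields a = -9.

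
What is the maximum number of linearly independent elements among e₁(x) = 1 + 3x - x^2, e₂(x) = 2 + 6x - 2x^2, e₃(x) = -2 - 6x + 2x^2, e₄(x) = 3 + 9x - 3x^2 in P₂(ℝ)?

1

Pass to coordinate vectors with respect to the basis {1, x, x^2}.
Form the matrix with e₁, e₂, e₃, e₄ as columns and reduce.
The echelon form has 1 nonzero row, so the rank is 1.
(With 4 elements in a 3-dimensional space the rank is at most 3.)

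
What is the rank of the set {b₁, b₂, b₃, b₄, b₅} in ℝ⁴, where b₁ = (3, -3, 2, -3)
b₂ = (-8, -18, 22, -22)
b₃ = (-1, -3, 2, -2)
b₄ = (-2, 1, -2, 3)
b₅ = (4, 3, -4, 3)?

Put the 4×5 matrix [b₁|b₂|b₃|b₄|b₅] into echelon form.
Reduction leaves 4 leading entries, giving rank 4.
(With 5 elements in a 4-dimensional space the rank is at most 4.)

4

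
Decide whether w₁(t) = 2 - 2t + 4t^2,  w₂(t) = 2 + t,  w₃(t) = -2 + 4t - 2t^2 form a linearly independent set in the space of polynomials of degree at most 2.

linearly independent

Write each element as a coordinate vector in ℝ³ using {1, t, t^2}.
Form the 3×3 matrix with these as columns; its determinant is 28.
A nonzero determinant means the columns are linearly independent.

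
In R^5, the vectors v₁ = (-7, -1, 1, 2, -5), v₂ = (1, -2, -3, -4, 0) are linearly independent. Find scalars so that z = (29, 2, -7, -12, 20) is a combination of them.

Solve the system with v₁, v₂ as columns and z as the right-hand side.
Back-substitution yields (a₁, a₂) = (-4, 1).

z = -4v₁ + v₂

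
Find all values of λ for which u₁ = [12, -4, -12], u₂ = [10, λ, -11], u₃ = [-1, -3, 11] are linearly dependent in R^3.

λ = -3

Dependence holds iff the 3×3 matrix [u₁ u₂ u₃] is singular.
Expanding, det = 120*λ + 360.
Solving 120*λ + 360 = 0 yields λ = -3.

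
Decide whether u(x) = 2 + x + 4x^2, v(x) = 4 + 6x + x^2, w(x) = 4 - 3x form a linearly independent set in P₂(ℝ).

Take coordinates with respect to the standard basis {1, x, x^2}.
Place the vectors as rows of a 3×3 matrix and reduce to echelon form.
The reduction yields 3 nonzero rows, so the rank is 3.
Since rank = 3 (the number of vectors), the set is linearly independent.

linearly independent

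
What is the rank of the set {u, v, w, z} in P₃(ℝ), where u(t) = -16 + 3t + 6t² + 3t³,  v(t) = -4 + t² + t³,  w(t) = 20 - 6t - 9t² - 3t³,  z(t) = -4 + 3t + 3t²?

rank 2

Use coordinates relative to {1, t, …, t³}.
Row-reduce the 4×4 matrix with these as rows.
Exactly 2 pivots survive; hence the rank is 2.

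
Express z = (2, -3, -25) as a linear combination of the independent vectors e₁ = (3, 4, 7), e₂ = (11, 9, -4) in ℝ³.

Set up the augmented matrix [e₁ | e₂ | z] and row-reduce.
Row-reducing the augmented matrix gives the unique coefficients (α₁, α₂) = (-3, 1).

z = -3e₁ + e₂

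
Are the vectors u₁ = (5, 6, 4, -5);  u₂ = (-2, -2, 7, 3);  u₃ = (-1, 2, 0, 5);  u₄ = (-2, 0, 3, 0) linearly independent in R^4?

linearly independent

Form the 4×4 matrix with these as columns; its determinant is 712.
A nonzero determinant means the columns are linearly independent.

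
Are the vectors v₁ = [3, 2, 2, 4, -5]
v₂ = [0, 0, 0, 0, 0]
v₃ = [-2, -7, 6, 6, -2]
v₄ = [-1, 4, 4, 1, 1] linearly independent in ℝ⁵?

One of the vectors is the zero vector, so the set is linearly dependent.

linearly dependent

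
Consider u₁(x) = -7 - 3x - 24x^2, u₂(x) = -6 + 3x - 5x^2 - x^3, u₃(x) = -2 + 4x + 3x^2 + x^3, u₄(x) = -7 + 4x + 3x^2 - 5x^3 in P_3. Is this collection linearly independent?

linearly dependent

Take coordinates with respect to the standard basis {1, x, …, x^3}.
The matrix [u₁|u₂|u₃|u₄] has determinant 0.
A zero determinant means the columns are linearly dependent.
Indeed u₁ - 3u₂ + 2u₃ + u₄ = 0.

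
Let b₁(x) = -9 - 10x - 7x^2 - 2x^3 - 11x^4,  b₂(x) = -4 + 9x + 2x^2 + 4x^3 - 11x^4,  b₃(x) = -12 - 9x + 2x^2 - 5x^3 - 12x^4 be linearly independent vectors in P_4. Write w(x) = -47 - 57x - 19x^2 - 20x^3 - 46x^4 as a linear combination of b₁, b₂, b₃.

Identify each element with its coordinate vector in ℝ⁵ via {1, x, …, x^4}.
Set up the augmented matrix [b₁ | b₂ | b₃ | w] and row-reduce.
Row-reducing the augmented matrix gives the unique coefficients (a₁, a₂, a₃) = (3, -1, 2).

w = 3b₁ - b₂ + 2b₃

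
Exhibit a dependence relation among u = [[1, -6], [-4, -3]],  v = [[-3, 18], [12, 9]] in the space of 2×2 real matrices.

Write each element as a vector in ℝ⁴ using {E₁₁, E₁₂, E₂₁, E₂₂}.
Set up α₁u + α₂v = 0 and solve the homogeneous system.
One solution (up to scaling) is (3, 1).

3u + v = 0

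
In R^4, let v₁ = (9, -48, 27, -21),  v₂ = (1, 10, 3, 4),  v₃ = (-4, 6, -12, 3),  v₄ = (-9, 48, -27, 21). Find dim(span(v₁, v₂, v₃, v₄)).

Row-reduce the 4×4 matrix with these as rows.
Reduction leaves 2 leading entries, giving rank 2.

2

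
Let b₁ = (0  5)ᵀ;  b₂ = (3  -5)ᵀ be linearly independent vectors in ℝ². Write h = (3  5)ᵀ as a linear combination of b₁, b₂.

h = 2b₁ + b₂

Write h = α₁b₁ + α₂b₂ and equate components.
The system has the unique solution (α₁, α₂) = (2, 1).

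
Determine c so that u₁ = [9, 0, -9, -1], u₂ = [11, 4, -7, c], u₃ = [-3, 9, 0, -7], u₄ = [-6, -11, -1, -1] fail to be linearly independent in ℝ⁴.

c = 5/6

Place the vectors as rows of a 4×4 matrix; dependence ⇔ determinant zero.
Expanding, det = 720 - 864*c.
This vanishes exactly when c = 5/6.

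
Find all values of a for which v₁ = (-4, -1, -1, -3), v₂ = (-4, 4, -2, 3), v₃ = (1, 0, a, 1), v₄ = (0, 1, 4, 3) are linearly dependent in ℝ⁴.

a = 19/12

Dependence holds iff the 4×4 matrix [v₁ v₂ v₃ v₄] is singular.
Expanding, det = 57 - 36*a.
Setting this to zero gives a = 19/12.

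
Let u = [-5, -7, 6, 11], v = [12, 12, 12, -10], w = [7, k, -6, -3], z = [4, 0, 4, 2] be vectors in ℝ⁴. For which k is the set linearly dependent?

The set is linearly dependent precisely when det[u; v; w; z] = 0.
Cofactor expansion gives det = 704*k - 832.
Setting this to zero gives k = 13/11.

k = 13/11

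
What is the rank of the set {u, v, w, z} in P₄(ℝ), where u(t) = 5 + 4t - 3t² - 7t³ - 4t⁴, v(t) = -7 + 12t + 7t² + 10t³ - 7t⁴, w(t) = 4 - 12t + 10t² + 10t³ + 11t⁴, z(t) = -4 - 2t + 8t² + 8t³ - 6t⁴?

Pass to coordinate vectors with respect to the basis {1, t, …, t⁴}.
Row-reduce the 4×5 matrix with these as rows.
Exactly 4 pivots survive; hence the rank is 4.

rank 4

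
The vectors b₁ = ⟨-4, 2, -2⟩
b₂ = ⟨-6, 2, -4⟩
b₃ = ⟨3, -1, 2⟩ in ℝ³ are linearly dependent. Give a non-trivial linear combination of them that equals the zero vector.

Solve the homogeneous system with b₁, b₂, b₃ as columns by row-reducing the coefficient matrix.
One solution (up to scaling) is (0, 1, 2).

b₂ + 2b₃ = 0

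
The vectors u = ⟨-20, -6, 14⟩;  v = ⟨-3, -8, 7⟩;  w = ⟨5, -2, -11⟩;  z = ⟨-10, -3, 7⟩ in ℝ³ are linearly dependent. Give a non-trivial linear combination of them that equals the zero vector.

u - 2z = 0

Solve the homogeneous system with u, v, w, z as columns by row-reducing the coefficient matrix.
A generator of the null space is (1, 0, 0, -2).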